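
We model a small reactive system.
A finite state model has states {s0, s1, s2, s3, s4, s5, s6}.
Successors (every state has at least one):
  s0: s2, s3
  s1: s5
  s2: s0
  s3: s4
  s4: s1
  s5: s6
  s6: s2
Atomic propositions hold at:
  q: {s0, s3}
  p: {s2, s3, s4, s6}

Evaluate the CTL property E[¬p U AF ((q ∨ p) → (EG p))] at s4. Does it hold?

Sat(¬p) = {s0, s1, s5}
Sat(q ∨ p) = {s0, s2, s3, s4, s6}
EG p: greatest fixpoint, start Z0 = {s2, s3, s4, s6}, keep only states in Sat with some successor in Z. Z1 = {s3, s6}; Z2 = ∅; fixed.
Sat(EG p) = ∅
Sat((q ∨ p) → (EG p)) = {s1, s5}
AF ((q ∨ p) → (EG p)): least fixpoint, start Z0 = {s1, s5}, add states with every successor in Z. Z1 = {s1, s4, s5}; Z2 = {s1, s3, s4, s5}; fixed.
Sat(AF ((q ∨ p) → (EG p))) = {s1, s3, s4, s5}
E[¬p U AF ((q ∨ p) → (EG p))]: least fixpoint, start Z0 = Sat(AF ((q ∨ p) → (EG p))) = {s1, s3, s4, s5}, add states in Sat(¬p) with some successor in Z. Z1 = {s0, s1, s3, s4, s5}; fixed.
Sat(E[¬p U AF ((q ∨ p) → (EG p))]) = {s0, s1, s3, s4, s5}
s4 ∈ Sat(E[¬p U AF ((q ∨ p) → (EG p))]) = {s0, s1, s3, s4, s5}, so the formula holds at s4.

Yes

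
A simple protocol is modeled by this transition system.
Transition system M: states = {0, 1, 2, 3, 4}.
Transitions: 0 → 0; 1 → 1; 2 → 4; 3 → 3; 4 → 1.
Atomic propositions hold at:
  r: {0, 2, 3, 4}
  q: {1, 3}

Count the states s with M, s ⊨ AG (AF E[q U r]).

E[q U r]: least fixpoint, start Z0 = Sat(r) = {0, 2, 3, 4}, add states in Sat(q) with some successor in Z. Already a fixed point.
Sat(E[q U r]) = {0, 2, 3, 4}
AF E[q U r]: least fixpoint, start Z0 = {0, 2, 3, 4}, add states with every successor in Z. Already a fixed point.
Sat(AF E[q U r]) = {0, 2, 3, 4}
AG (AF E[q U r]): greatest fixpoint, start Z0 = {0, 2, 3, 4}, keep only states in Sat with every successor in Z. Z1 = {0, 2, 3}; Z2 = {0, 3}; fixed.
Sat(AG (AF E[q U r])) = {0, 3}
|Sat(AG (AF E[q U r]))| = |{0, 3}| = 2.

2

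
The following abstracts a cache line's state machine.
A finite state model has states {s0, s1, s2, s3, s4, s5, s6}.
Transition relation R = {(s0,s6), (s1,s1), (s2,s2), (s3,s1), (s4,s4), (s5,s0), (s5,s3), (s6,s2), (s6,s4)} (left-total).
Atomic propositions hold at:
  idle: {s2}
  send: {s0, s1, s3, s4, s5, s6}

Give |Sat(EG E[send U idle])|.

E[send U idle]: least fixpoint, start Z0 = Sat(idle) = {s2}, add states in Sat(send) with some successor in Z. Z1 = {s2, s6}; Z2 = {s0, s2, s6}; Z3 = {s0, s2, s5, s6}; fixed.
Sat(E[send U idle]) = {s0, s2, s5, s6}
EG E[send U idle]: greatest fixpoint, start Z0 = {s0, s2, s5, s6}, keep only states in Sat with some successor in Z. Already a fixed point.
Sat(EG E[send U idle]) = {s0, s2, s5, s6}
|Sat(EG E[send U idle])| = |{s0, s2, s5, s6}| = 4.

4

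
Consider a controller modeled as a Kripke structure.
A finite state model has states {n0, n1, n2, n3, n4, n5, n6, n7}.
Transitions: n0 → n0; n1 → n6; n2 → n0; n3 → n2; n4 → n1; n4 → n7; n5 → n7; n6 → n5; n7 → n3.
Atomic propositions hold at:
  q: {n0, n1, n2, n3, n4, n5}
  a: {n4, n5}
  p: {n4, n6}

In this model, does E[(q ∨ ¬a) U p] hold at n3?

Sat(¬a) = {n0, n1, n2, n3, n6, n7}
Sat(q ∨ ¬a) = {n0, n1, n2, n3, n4, n5, n6, n7}
E[(q ∨ ¬a) U p]: least fixpoint, start Z0 = Sat(p) = {n4, n6}, add states in Sat(q ∨ ¬a) with some successor in Z. Z1 = {n1, n4, n6}; fixed.
Sat(E[(q ∨ ¬a) U p]) = {n1, n4, n6}
n3 ∉ Sat(E[(q ∨ ¬a) U p]) = {n1, n4, n6}, so the formula does not hold at n3.

No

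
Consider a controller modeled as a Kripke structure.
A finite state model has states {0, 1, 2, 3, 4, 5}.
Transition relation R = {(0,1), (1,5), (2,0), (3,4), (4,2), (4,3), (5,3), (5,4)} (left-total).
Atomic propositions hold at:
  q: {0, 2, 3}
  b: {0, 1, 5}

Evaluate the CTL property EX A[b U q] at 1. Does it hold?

A[b U q]: least fixpoint, start Z0 = Sat(q) = {0, 2, 3}, add states in Sat(b) with every successor in Z. Already a fixed point.
Sat(A[b U q]) = {0, 2, 3}
Sat(EX A[b U q]) = {s : some successor in {0, 2, 3}} = {2, 4, 5}
1 ∉ Sat(EX A[b U q]) = {2, 4, 5}, so the formula does not hold at 1.

No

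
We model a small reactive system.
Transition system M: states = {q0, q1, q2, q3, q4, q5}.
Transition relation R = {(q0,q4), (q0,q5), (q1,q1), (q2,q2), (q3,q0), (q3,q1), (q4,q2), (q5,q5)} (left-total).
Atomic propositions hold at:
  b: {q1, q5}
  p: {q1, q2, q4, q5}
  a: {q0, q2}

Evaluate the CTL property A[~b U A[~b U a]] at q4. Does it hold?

Yes

Sat(~b) = {q0, q2, q3, q4}
A[~b U a]: least fixpoint, start Z0 = Sat(a) = {q0, q2}, add states in Sat(~b) with every successor in Z. Z1 = {q0, q2, q4}; fixed.
Sat(A[~b U a]) = {q0, q2, q4}
A[~b U A[~b U a]]: least fixpoint, start Z0 = Sat(A[~b U a]) = {q0, q2, q4}, add states in Sat(~b) with every successor in Z. Already a fixed point.
Sat(A[~b U A[~b U a]]) = {q0, q2, q4}
q4 ∈ Sat(A[~b U A[~b U a]]) = {q0, q2, q4}, so the formula holds at q4.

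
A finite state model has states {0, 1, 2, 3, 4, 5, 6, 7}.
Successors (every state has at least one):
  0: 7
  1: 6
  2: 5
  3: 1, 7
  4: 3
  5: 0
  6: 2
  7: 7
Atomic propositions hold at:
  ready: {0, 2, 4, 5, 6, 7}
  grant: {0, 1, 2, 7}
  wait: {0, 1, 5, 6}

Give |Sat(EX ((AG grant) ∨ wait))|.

6

AG grant: greatest fixpoint, start Z0 = {0, 1, 2, 7}, keep only states in Sat with every successor in Z. Z1 = {0, 7}; fixed.
Sat(AG grant) = {0, 7}
Sat((AG grant) ∨ wait) = {0, 1, 5, 6, 7}
Sat(EX ((AG grant) ∨ wait)) = {s : some successor in {0, 1, 5, 6, 7}} = {0, 1, 2, 3, 5, 7}
|Sat(EX ((AG grant) ∨ wait))| = |{0, 1, 2, 3, 5, 7}| = 6.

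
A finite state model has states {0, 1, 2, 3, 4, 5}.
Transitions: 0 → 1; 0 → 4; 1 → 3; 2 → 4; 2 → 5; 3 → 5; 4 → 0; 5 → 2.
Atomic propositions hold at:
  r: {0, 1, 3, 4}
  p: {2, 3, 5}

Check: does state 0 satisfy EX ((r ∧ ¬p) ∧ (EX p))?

Yes

Sat(¬p) = {0, 1, 4}
Sat(r ∧ ¬p) = {0, 1, 4}
Sat(EX p) = {s : some successor in {2, 3, 5}} = {1, 2, 3, 5}
Sat((r ∧ ¬p) ∧ (EX p)) = {1}
Sat(EX ((r ∧ ¬p) ∧ (EX p))) = {s : some successor in {1}} = {0}
0 ∈ Sat(EX ((r ∧ ¬p) ∧ (EX p))) = {0}, so the formula holds at 0.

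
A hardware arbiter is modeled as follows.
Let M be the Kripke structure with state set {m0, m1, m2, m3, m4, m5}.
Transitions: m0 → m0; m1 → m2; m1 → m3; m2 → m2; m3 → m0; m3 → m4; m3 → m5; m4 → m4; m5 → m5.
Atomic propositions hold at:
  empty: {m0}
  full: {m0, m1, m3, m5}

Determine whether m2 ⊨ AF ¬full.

Yes

Sat(¬full) = {m2, m4}
AF ¬full: least fixpoint, start Z0 = {m2, m4}, add states with every successor in Z. Already a fixed point.
Sat(AF ¬full) = {m2, m4}
m2 ∈ Sat(AF ¬full) = {m2, m4}, so the formula holds at m2.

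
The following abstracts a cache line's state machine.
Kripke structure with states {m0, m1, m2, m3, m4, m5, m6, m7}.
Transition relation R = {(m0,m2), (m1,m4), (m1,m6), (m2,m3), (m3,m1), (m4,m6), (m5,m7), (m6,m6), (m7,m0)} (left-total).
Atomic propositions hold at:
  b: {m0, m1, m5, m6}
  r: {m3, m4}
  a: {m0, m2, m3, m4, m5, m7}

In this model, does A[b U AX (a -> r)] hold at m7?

No

Sat(a -> r) = {m1, m3, m4, m6}
Sat(AX (a -> r)) = {s : every successor in {m1, m3, m4, m6}} = {m1, m2, m3, m4, m6}
A[b U AX (a -> r)]: least fixpoint, start Z0 = Sat(AX (a -> r)) = {m1, m2, m3, m4, m6}, add states in Sat(b) with every successor in Z. Z1 = {m0, m1, m2, m3, m4, m6}; fixed.
Sat(A[b U AX (a -> r)]) = {m0, m1, m2, m3, m4, m6}
m7 ∉ Sat(A[b U AX (a -> r)]) = {m0, m1, m2, m3, m4, m6}, so the formula does not hold at m7.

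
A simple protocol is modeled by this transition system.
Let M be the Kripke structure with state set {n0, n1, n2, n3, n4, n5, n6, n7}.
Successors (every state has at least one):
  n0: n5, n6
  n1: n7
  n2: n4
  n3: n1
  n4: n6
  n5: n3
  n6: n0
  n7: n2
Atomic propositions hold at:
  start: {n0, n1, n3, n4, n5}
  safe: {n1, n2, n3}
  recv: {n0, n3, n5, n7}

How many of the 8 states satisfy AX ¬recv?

4

Sat(¬recv) = {n1, n2, n4, n6}
Sat(AX ¬recv) = {s : every successor in {n1, n2, n4, n6}} = {n2, n3, n4, n7}
|Sat(AX ¬recv)| = |{n2, n3, n4, n7}| = 4.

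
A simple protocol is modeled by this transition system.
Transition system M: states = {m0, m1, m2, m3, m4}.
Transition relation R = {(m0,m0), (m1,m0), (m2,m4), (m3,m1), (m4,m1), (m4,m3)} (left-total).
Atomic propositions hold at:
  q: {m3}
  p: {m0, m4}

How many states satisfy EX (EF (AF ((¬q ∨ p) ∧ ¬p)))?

3

Sat(¬q) = {m0, m1, m2, m4}
Sat(¬q ∨ p) = {m0, m1, m2, m4}
Sat(¬p) = {m1, m2, m3}
Sat((¬q ∨ p) ∧ ¬p) = {m1, m2}
AF ((¬q ∨ p) ∧ ¬p): least fixpoint, start Z0 = {m1, m2}, add states with every successor in Z. Z1 = {m1, m2, m3}; Z2 = {m1, m2, m3, m4}; fixed.
Sat(AF ((¬q ∨ p) ∧ ¬p)) = {m1, m2, m3, m4}
EF (AF ((¬q ∨ p) ∧ ¬p)): least fixpoint, start Z0 = {m1, m2, m3, m4}, add states with some successor in Z. Already a fixed point.
Sat(EF (AF ((¬q ∨ p) ∧ ¬p))) = {m1, m2, m3, m4}
Sat(EX (EF (AF ((¬q ∨ p) ∧ ¬p)))) = {s : some successor in {m1, m2, m3, m4}} = {m2, m3, m4}
|Sat(EX (EF (AF ((¬q ∨ p) ∧ ¬p))))| = |{m2, m3, m4}| = 3.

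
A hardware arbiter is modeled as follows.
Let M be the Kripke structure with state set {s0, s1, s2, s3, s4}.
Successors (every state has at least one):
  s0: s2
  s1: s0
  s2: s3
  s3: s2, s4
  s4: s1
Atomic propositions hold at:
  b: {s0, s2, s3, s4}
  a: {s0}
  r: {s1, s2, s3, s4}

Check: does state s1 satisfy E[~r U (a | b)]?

No

Sat(~r) = {s0}
Sat(a | b) = {s0, s2, s3, s4}
E[~r U (a | b)]: least fixpoint, start Z0 = Sat((a | b)) = {s0, s2, s3, s4}, add states in Sat(~r) with some successor in Z. Already a fixed point.
Sat(E[~r U (a | b)]) = {s0, s2, s3, s4}
s1 ∉ Sat(E[~r U (a | b)]) = {s0, s2, s3, s4}, so the formula does not hold at s1.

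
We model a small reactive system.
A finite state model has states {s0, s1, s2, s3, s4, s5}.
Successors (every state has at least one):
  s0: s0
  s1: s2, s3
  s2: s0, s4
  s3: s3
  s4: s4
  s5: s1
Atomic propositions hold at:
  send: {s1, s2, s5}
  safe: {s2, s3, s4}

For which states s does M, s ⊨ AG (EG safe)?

EG safe: greatest fixpoint, start Z0 = {s2, s3, s4}, keep only states in Sat with some successor in Z. Already a fixed point.
Sat(EG safe) = {s2, s3, s4}
AG (EG safe): greatest fixpoint, start Z0 = {s2, s3, s4}, keep only states in Sat with every successor in Z. Z1 = {s3, s4}; fixed.
Sat(AG (EG safe)) = {s3, s4}

{s3, s4}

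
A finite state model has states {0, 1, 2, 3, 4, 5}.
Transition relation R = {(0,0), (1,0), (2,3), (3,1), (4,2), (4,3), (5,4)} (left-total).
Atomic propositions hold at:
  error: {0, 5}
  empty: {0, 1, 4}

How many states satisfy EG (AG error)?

1

AG error: greatest fixpoint, start Z0 = {0, 5}, keep only states in Sat with every successor in Z. Z1 = {0}; fixed.
Sat(AG error) = {0}
EG (AG error): greatest fixpoint, start Z0 = {0}, keep only states in Sat with some successor in Z. Already a fixed point.
Sat(EG (AG error)) = {0}
|Sat(EG (AG error))| = |{0}| = 1.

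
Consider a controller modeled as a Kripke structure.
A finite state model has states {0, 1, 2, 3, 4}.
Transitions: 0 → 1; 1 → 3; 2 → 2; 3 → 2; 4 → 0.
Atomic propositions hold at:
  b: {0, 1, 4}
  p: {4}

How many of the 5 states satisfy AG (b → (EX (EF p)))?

EF p: least fixpoint, start Z0 = {4}, add states with some successor in Z. Already a fixed point.
Sat(EF p) = {4}
Sat(EX (EF p)) = {s : some successor in {4}} = ∅
Sat(b → (EX (EF p))) = {2, 3}
AG (b → (EX (EF p))): greatest fixpoint, start Z0 = {2, 3}, keep only states in Sat with every successor in Z. Already a fixed point.
Sat(AG (b → (EX (EF p)))) = {2, 3}
|Sat(AG (b → (EX (EF p))))| = |{2, 3}| = 2.

2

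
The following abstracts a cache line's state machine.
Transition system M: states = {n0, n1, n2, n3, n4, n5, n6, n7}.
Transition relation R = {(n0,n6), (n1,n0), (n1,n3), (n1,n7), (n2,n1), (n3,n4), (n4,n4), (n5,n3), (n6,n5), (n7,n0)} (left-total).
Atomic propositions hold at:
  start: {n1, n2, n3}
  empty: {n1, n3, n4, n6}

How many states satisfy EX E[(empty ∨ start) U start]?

Sat(empty ∨ start) = {n1, n2, n3, n4, n6}
E[(empty ∨ start) U start]: least fixpoint, start Z0 = Sat(start) = {n1, n2, n3}, add states in Sat(empty ∨ start) with some successor in Z. Already a fixed point.
Sat(E[(empty ∨ start) U start]) = {n1, n2, n3}
Sat(EX E[(empty ∨ start) U start]) = {s : some successor in {n1, n2, n3}} = {n1, n2, n5}
|Sat(EX E[(empty ∨ start) U start])| = |{n1, n2, n5}| = 3.

3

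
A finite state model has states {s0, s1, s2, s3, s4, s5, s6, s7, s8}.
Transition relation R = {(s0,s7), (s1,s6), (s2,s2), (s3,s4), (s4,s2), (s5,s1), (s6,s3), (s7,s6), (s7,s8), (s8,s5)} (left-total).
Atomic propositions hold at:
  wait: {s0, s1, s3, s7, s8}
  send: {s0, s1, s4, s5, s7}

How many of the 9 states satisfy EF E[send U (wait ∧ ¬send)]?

7

Sat(¬send) = {s2, s3, s6, s8}
Sat(wait ∧ ¬send) = {s3, s8}
E[send U (wait ∧ ¬send)]: least fixpoint, start Z0 = Sat((wait ∧ ¬send)) = {s3, s8}, add states in Sat(send) with some successor in Z. Z1 = {s3, s7, s8}; Z2 = {s0, s3, s7, s8}; fixed.
Sat(E[send U (wait ∧ ¬send)]) = {s0, s3, s7, s8}
EF E[send U (wait ∧ ¬send)]: least fixpoint, start Z0 = {s0, s3, s7, s8}, add states with some successor in Z. Z1 = {s0, s3, s6, s7, s8}; Z2 = {s0, s1, s3, s6, s7, s8}; Z3 = {s0, s1, s3, s5, s6, s7, s8}; fixed.
Sat(EF E[send U (wait ∧ ¬send)]) = {s0, s1, s3, s5, s6, s7, s8}
|Sat(EF E[send U (wait ∧ ¬send)])| = |{s0, s1, s3, s5, s6, s7, s8}| = 7.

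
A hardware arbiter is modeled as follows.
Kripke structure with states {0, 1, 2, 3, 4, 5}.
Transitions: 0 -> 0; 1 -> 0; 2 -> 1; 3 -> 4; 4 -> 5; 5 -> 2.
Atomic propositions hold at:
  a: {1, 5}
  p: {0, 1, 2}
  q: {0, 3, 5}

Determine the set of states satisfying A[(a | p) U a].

Sat(a | p) = {0, 1, 2, 5}
A[(a | p) U a]: least fixpoint, start Z0 = Sat(a) = {1, 5}, add states in Sat(a | p) with every successor in Z. Z1 = {1, 2, 5}; fixed.
Sat(A[(a | p) U a]) = {1, 2, 5}

{1, 2, 5}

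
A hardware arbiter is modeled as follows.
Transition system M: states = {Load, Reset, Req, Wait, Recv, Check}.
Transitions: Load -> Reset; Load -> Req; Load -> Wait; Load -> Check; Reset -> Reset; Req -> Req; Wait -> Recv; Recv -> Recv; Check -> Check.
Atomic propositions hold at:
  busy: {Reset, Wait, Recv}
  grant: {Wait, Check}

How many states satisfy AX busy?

Sat(AX busy) = {s : every successor in {Reset, Wait, Recv}} = {Reset, Wait, Recv}
|Sat(AX busy)| = |{Reset, Wait, Recv}| = 3.

3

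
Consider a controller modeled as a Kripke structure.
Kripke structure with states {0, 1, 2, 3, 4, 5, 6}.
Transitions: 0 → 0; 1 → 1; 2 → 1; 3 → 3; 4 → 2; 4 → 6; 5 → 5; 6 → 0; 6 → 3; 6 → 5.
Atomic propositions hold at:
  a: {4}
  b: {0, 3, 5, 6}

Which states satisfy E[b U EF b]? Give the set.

EF b: least fixpoint, start Z0 = {0, 3, 5, 6}, add states with some successor in Z. Z1 = {0, 3, 4, 5, 6}; fixed.
Sat(EF b) = {0, 3, 4, 5, 6}
E[b U EF b]: least fixpoint, start Z0 = Sat(EF b) = {0, 3, 4, 5, 6}, add states in Sat(b) with some successor in Z. Already a fixed point.
Sat(E[b U EF b]) = {0, 3, 4, 5, 6}

{0, 3, 4, 5, 6}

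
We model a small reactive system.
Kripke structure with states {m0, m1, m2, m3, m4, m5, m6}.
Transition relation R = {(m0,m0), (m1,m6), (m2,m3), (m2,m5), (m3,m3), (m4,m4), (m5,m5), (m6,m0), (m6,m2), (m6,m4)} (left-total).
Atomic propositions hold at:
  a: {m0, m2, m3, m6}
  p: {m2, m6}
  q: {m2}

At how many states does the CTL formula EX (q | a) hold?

Sat(q | a) = {m0, m2, m3, m6}
Sat(EX (q | a)) = {s : some successor in {m0, m2, m3, m6}} = {m0, m1, m2, m3, m6}
|Sat(EX (q | a))| = |{m0, m1, m2, m3, m6}| = 5.

5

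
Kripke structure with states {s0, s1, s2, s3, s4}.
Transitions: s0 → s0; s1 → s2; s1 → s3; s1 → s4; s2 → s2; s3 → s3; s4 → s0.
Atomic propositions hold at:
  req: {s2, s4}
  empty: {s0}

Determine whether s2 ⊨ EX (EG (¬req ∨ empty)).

Sat(¬req) = {s0, s1, s3}
Sat(¬req ∨ empty) = {s0, s1, s3}
EG (¬req ∨ empty): greatest fixpoint, start Z0 = {s0, s1, s3}, keep only states in Sat with some successor in Z. Already a fixed point.
Sat(EG (¬req ∨ empty)) = {s0, s1, s3}
Sat(EX (EG (¬req ∨ empty))) = {s : some successor in {s0, s1, s3}} = {s0, s1, s3, s4}
s2 ∉ Sat(EX (EG (¬req ∨ empty))) = {s0, s1, s3, s4}, so the formula does not hold at s2.

No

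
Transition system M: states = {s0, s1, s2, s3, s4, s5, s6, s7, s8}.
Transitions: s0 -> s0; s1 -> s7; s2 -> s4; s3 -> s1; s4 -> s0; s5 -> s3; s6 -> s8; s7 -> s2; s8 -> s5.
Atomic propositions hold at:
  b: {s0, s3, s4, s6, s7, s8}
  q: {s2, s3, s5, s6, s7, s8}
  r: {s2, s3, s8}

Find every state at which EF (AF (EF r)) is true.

{s1, s2, s3, s5, s6, s7, s8}

EF r: least fixpoint, start Z0 = {s2, s3, s8}, add states with some successor in Z. Z1 = {s2, s3, s5, s6, s7, s8}; Z2 = {s1, s2, s3, s5, s6, s7, s8}; fixed.
Sat(EF r) = {s1, s2, s3, s5, s6, s7, s8}
AF (EF r): least fixpoint, start Z0 = {s1, s2, s3, s5, s6, s7, s8}, add states with every successor in Z. Already a fixed point.
Sat(AF (EF r)) = {s1, s2, s3, s5, s6, s7, s8}
EF (AF (EF r)): least fixpoint, start Z0 = {s1, s2, s3, s5, s6, s7, s8}, add states with some successor in Z. Already a fixed point.
Sat(EF (AF (EF r))) = {s1, s2, s3, s5, s6, s7, s8}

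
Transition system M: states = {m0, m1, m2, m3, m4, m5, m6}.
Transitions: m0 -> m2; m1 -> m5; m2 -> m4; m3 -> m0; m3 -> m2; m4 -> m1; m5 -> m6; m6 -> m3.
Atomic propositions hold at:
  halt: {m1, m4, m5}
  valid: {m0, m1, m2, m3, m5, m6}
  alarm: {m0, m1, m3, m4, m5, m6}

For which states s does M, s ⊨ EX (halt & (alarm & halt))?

Sat(alarm & halt) = {m1, m4, m5}
Sat(halt & (alarm & halt)) = {m1, m4, m5}
Sat(EX (halt & (alarm & halt))) = {s : some successor in {m1, m4, m5}} = {m1, m2, m4}

{m1, m2, m4}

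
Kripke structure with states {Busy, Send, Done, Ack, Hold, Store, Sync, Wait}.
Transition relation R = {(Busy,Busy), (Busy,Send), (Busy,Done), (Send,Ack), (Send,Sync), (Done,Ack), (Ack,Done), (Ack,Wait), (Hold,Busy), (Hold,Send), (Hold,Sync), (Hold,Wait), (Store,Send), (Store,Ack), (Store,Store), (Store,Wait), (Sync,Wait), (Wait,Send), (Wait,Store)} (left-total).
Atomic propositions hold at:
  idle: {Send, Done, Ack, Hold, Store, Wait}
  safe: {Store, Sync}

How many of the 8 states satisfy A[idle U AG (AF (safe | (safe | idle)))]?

6

Sat(safe | idle) = {Send, Done, Ack, Hold, Store, Sync, Wait}
Sat(safe | (safe | idle)) = {Send, Done, Ack, Hold, Store, Sync, Wait}
AF (safe | (safe | idle)): least fixpoint, start Z0 = {Send, Done, Ack, Hold, Store, Sync, Wait}, add states with every successor in Z. Already a fixed point.
Sat(AF (safe | (safe | idle))) = {Send, Done, Ack, Hold, Store, Sync, Wait}
AG (AF (safe | (safe | idle))): greatest fixpoint, start Z0 = {Send, Done, Ack, Hold, Store, Sync, Wait}, keep only states in Sat with every successor in Z. Z1 = {Send, Done, Ack, Store, Sync, Wait}; fixed.
Sat(AG (AF (safe | (safe | idle)))) = {Send, Done, Ack, Store, Sync, Wait}
A[idle U AG (AF (safe | (safe | idle)))]: least fixpoint, start Z0 = Sat(AG (AF (safe | (safe | idle)))) = {Send, Done, Ack, Store, Sync, Wait}, add states in Sat(idle) with every successor in Z. Already a fixed point.
Sat(A[idle U AG (AF (safe | (safe | idle)))]) = {Send, Done, Ack, Store, Sync, Wait}
|Sat(A[idle U AG (AF (safe | (safe | idle)))])| = |{Send, Done, Ack, Store, Sync, Wait}| = 6.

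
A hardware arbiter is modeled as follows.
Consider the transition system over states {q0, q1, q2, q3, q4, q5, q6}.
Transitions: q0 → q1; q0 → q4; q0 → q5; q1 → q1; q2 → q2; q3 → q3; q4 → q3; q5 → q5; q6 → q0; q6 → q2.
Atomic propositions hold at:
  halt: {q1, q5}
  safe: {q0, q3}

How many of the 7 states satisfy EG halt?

2

EG halt: greatest fixpoint, start Z0 = {q1, q5}, keep only states in Sat with some successor in Z. Already a fixed point.
Sat(EG halt) = {q1, q5}
|Sat(EG halt)| = |{q1, q5}| = 2.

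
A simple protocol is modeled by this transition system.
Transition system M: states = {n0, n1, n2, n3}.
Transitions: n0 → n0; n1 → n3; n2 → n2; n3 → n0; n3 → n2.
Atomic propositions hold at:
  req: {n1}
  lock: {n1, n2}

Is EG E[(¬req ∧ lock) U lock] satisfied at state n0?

No

Sat(¬req) = {n0, n2, n3}
Sat(¬req ∧ lock) = {n2}
E[(¬req ∧ lock) U lock]: least fixpoint, start Z0 = Sat(lock) = {n1, n2}, add states in Sat(¬req ∧ lock) with some successor in Z. Already a fixed point.
Sat(E[(¬req ∧ lock) U lock]) = {n1, n2}
EG E[(¬req ∧ lock) U lock]: greatest fixpoint, start Z0 = {n1, n2}, keep only states in Sat with some successor in Z. Z1 = {n2}; fixed.
Sat(EG E[(¬req ∧ lock) U lock]) = {n2}
n0 ∉ Sat(EG E[(¬req ∧ lock) U lock]) = {n2}, so the formula does not hold at n0.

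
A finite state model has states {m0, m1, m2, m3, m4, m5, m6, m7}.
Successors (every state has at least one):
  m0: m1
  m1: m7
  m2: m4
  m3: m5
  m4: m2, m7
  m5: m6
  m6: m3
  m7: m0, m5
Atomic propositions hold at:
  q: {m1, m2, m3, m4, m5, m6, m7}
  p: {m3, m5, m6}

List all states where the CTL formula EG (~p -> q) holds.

Sat(~p) = {m0, m1, m2, m4, m7}
Sat(~p -> q) = {m1, m2, m3, m4, m5, m6, m7}
EG (~p -> q): greatest fixpoint, start Z0 = {m1, m2, m3, m4, m5, m6, m7}, keep only states in Sat with some successor in Z. Already a fixed point.
Sat(EG (~p -> q)) = {m1, m2, m3, m4, m5, m6, m7}

{m1, m2, m3, m4, m5, m6, m7}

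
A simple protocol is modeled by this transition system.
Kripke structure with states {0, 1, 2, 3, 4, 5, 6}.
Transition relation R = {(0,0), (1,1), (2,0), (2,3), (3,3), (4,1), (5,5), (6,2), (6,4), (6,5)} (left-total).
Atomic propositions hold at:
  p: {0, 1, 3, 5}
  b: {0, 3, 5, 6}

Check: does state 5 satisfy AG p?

AG p: greatest fixpoint, start Z0 = {0, 1, 3, 5}, keep only states in Sat with every successor in Z. Already a fixed point.
Sat(AG p) = {0, 1, 3, 5}
5 ∈ Sat(AG p) = {0, 1, 3, 5}, so the formula holds at 5.

Yes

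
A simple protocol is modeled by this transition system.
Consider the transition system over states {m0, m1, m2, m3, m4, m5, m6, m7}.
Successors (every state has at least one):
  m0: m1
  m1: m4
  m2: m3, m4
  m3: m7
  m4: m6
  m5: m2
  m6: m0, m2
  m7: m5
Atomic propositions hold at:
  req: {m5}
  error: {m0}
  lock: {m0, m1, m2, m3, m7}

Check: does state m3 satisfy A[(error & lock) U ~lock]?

Sat(error & lock) = {m0}
Sat(~lock) = {m4, m5, m6}
A[(error & lock) U ~lock]: least fixpoint, start Z0 = Sat(~lock) = {m4, m5, m6}, add states in Sat(error & lock) with every successor in Z. Already a fixed point.
Sat(A[(error & lock) U ~lock]) = {m4, m5, m6}
m3 ∉ Sat(A[(error & lock) U ~lock]) = {m4, m5, m6}, so the formula does not hold at m3.

No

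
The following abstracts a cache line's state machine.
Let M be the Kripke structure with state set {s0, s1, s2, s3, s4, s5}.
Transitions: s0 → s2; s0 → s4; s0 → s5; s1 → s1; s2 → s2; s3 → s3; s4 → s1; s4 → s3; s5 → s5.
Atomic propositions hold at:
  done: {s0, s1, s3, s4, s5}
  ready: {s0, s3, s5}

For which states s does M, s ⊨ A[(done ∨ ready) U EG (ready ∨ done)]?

{s0, s1, s3, s4, s5}

Sat(done ∨ ready) = {s0, s1, s3, s4, s5}
Sat(ready ∨ done) = {s0, s1, s3, s4, s5}
EG (ready ∨ done): greatest fixpoint, start Z0 = {s0, s1, s3, s4, s5}, keep only states in Sat with some successor in Z. Already a fixed point.
Sat(EG (ready ∨ done)) = {s0, s1, s3, s4, s5}
A[(done ∨ ready) U EG (ready ∨ done)]: least fixpoint, start Z0 = Sat(EG (ready ∨ done)) = {s0, s1, s3, s4, s5}, add states in Sat(done ∨ ready) with every successor in Z. Already a fixed point.
Sat(A[(done ∨ ready) U EG (ready ∨ done)]) = {s0, s1, s3, s4, s5}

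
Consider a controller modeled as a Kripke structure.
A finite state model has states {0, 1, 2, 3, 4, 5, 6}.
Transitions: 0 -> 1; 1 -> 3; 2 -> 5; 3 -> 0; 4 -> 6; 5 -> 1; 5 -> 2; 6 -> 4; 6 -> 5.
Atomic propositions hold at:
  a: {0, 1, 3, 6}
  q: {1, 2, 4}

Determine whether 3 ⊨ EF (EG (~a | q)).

No

Sat(~a) = {2, 4, 5}
Sat(~a | q) = {1, 2, 4, 5}
EG (~a | q): greatest fixpoint, start Z0 = {1, 2, 4, 5}, keep only states in Sat with some successor in Z. Z1 = {2, 5}; fixed.
Sat(EG (~a | q)) = {2, 5}
EF (EG (~a | q)): least fixpoint, start Z0 = {2, 5}, add states with some successor in Z. Z1 = {2, 5, 6}; Z2 = {2, 4, 5, 6}; fixed.
Sat(EF (EG (~a | q))) = {2, 4, 5, 6}
3 ∉ Sat(EF (EG (~a | q))) = {2, 4, 5, 6}, so the formula does not hold at 3.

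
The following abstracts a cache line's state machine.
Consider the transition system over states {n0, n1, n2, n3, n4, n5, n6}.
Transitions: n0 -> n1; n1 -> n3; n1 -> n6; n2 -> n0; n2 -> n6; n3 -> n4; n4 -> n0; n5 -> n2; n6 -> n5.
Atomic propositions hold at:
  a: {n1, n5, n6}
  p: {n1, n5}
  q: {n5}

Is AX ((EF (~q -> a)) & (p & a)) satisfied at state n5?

No

Sat(~q) = {n0, n1, n2, n3, n4, n6}
Sat(~q -> a) = {n1, n5, n6}
EF (~q -> a): least fixpoint, start Z0 = {n1, n5, n6}, add states with some successor in Z. Z1 = {n0, n1, n2, n5, n6}; Z2 = {n0, n1, n2, n4, n5, n6}; Z3 = {n0, n1, n2, n3, n4, n5, n6}; fixed.
Sat(EF (~q -> a)) = {n0, n1, n2, n3, n4, n5, n6}
Sat(p & a) = {n1, n5}
Sat((EF (~q -> a)) & (p & a)) = {n1, n5}
Sat(AX ((EF (~q -> a)) & (p & a))) = {s : every successor in {n1, n5}} = {n0, n6}
n5 ∉ Sat(AX ((EF (~q -> a)) & (p & a))) = {n0, n6}, so the formula does not hold at n5.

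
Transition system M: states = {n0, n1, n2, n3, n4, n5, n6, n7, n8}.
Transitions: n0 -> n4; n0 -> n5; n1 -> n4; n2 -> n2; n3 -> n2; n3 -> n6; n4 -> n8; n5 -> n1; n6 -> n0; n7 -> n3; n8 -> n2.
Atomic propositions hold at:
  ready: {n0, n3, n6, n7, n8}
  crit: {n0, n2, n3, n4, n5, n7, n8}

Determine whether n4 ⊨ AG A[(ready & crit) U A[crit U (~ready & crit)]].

Sat(ready & crit) = {n0, n3, n7, n8}
Sat(~ready) = {n1, n2, n4, n5}
Sat(~ready & crit) = {n2, n4, n5}
A[crit U (~ready & crit)]: least fixpoint, start Z0 = Sat((~ready & crit)) = {n2, n4, n5}, add states in Sat(crit) with every successor in Z. Z1 = {n0, n2, n4, n5, n8}; fixed.
Sat(A[crit U (~ready & crit)]) = {n0, n2, n4, n5, n8}
A[(ready & crit) U A[crit U (~ready & crit)]]: least fixpoint, start Z0 = Sat(A[crit U (~ready & crit)]) = {n0, n2, n4, n5, n8}, add states in Sat(ready & crit) with every successor in Z. Already a fixed point.
Sat(A[(ready & crit) U A[crit U (~ready & crit)]]) = {n0, n2, n4, n5, n8}
AG A[(ready & crit) U A[crit U (~ready & crit)]]: greatest fixpoint, start Z0 = {n0, n2, n4, n5, n8}, keep only states in Sat with every successor in Z. Z1 = {n0, n2, n4, n8}; Z2 = {n2, n4, n8}; fixed.
Sat(AG A[(ready & crit) U A[crit U (~ready & crit)]]) = {n2, n4, n8}
n4 ∈ Sat(AG A[(ready & crit) U A[crit U (~ready & crit)]]) = {n2, n4, n8}, so the formula holds at n4.

Yes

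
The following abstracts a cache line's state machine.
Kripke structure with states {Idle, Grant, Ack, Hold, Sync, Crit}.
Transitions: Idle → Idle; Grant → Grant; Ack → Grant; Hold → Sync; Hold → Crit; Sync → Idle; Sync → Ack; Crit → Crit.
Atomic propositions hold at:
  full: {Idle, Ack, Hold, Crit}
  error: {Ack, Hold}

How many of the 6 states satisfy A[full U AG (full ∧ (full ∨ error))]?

2

Sat(full ∨ error) = {Idle, Ack, Hold, Crit}
Sat(full ∧ (full ∨ error)) = {Idle, Ack, Hold, Crit}
AG (full ∧ (full ∨ error)): greatest fixpoint, start Z0 = {Idle, Ack, Hold, Crit}, keep only states in Sat with every successor in Z. Z1 = {Idle, Crit}; fixed.
Sat(AG (full ∧ (full ∨ error))) = {Idle, Crit}
A[full U AG (full ∧ (full ∨ error))]: least fixpoint, start Z0 = Sat(AG (full ∧ (full ∨ error))) = {Idle, Crit}, add states in Sat(full) with every successor in Z. Already a fixed point.
Sat(A[full U AG (full ∧ (full ∨ error))]) = {Idle, Crit}
|Sat(A[full U AG (full ∧ (full ∨ error))])| = |{Idle, Crit}| = 2.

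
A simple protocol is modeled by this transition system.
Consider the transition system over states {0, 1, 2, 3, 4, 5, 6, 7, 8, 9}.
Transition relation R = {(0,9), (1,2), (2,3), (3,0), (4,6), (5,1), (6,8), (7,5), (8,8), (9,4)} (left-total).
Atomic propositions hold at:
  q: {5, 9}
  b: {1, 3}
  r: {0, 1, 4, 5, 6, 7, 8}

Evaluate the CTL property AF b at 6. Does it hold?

AF b: least fixpoint, start Z0 = {1, 3}, add states with every successor in Z. Z1 = {1, 2, 3, 5}; Z2 = {1, 2, 3, 5, 7}; fixed.
Sat(AF b) = {1, 2, 3, 5, 7}
6 ∉ Sat(AF b) = {1, 2, 3, 5, 7}, so the formula does not hold at 6.

No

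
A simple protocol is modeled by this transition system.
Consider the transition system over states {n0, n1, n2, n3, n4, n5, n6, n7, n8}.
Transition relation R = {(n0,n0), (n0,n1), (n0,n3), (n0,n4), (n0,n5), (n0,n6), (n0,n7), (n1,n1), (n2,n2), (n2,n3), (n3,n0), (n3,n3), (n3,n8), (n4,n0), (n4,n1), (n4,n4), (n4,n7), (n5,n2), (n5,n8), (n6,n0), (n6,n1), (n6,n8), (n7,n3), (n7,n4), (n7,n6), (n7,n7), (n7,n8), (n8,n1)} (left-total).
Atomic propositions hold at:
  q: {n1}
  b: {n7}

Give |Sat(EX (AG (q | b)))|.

Sat(q | b) = {n1, n7}
AG (q | b): greatest fixpoint, start Z0 = {n1, n7}, keep only states in Sat with every successor in Z. Z1 = {n1}; fixed.
Sat(AG (q | b)) = {n1}
Sat(EX (AG (q | b))) = {s : some successor in {n1}} = {n0, n1, n4, n6, n8}
|Sat(EX (AG (q | b)))| = |{n0, n1, n4, n6, n8}| = 5.

5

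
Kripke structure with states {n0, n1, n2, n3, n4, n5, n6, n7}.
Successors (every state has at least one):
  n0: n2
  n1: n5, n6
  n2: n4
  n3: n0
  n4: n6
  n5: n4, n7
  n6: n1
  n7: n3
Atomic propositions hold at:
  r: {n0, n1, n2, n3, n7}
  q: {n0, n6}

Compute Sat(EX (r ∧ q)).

Sat(r ∧ q) = {n0}
Sat(EX (r ∧ q)) = {s : some successor in {n0}} = {n3}

{n3}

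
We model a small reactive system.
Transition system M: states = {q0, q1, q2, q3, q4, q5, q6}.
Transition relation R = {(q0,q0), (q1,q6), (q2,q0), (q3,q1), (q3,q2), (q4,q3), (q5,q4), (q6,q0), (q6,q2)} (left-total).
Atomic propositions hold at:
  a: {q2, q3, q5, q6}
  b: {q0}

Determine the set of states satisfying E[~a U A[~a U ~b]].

{q1, q2, q3, q4, q5, q6}

Sat(~a) = {q0, q1, q4}
Sat(~b) = {q1, q2, q3, q4, q5, q6}
A[~a U ~b]: least fixpoint, start Z0 = Sat(~b) = {q1, q2, q3, q4, q5, q6}, add states in Sat(~a) with every successor in Z. Already a fixed point.
Sat(A[~a U ~b]) = {q1, q2, q3, q4, q5, q6}
E[~a U A[~a U ~b]]: least fixpoint, start Z0 = Sat(A[~a U ~b]) = {q1, q2, q3, q4, q5, q6}, add states in Sat(~a) with some successor in Z. Already a fixed point.
Sat(E[~a U A[~a U ~b]]) = {q1, q2, q3, q4, q5, q6}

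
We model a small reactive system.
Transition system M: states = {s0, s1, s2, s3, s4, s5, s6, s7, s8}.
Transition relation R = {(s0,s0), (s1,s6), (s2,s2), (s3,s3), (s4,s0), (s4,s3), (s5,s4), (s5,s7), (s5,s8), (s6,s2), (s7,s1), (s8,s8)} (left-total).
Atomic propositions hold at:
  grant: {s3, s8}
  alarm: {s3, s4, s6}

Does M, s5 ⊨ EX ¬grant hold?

Yes

Sat(¬grant) = {s0, s1, s2, s4, s5, s6, s7}
Sat(EX ¬grant) = {s : some successor in {s0, s1, s2, s4, s5, s6, s7}} = {s0, s1, s2, s4, s5, s6, s7}
s5 ∈ Sat(EX ¬grant) = {s0, s1, s2, s4, s5, s6, s7}, so the formula holds at s5.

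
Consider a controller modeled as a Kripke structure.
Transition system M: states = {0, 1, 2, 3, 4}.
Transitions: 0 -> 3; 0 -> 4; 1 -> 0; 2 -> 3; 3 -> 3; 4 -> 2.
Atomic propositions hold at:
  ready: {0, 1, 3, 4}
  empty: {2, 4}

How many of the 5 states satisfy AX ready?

Sat(AX ready) = {s : every successor in {0, 1, 3, 4}} = {0, 1, 2, 3}
|Sat(AX ready)| = |{0, 1, 2, 3}| = 4.

4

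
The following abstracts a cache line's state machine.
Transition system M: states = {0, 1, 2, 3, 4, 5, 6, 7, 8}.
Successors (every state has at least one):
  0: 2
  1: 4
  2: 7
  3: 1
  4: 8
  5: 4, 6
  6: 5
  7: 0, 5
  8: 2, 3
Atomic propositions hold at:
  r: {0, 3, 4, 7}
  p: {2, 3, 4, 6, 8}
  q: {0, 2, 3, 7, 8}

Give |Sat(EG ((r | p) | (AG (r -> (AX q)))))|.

Sat(r | p) = {0, 2, 3, 4, 6, 7, 8}
Sat(AX q) = {s : every successor in {0, 2, 3, 7, 8}} = {0, 2, 4, 8}
Sat(r -> (AX q)) = {0, 1, 2, 4, 5, 6, 8}
AG (r -> (AX q)): greatest fixpoint, start Z0 = {0, 1, 2, 4, 5, 6, 8}, keep only states in Sat with every successor in Z. Z1 = {0, 1, 4, 5, 6}; Z2 = {1, 5, 6}; Z3 = {6}; Z4 = ∅; fixed.
Sat(AG (r -> (AX q))) = ∅
Sat((r | p) | (AG (r -> (AX q)))) = {0, 2, 3, 4, 6, 7, 8}
EG ((r | p) | (AG (r -> (AX q)))): greatest fixpoint, start Z0 = {0, 2, 3, 4, 6, 7, 8}, keep only states in Sat with some successor in Z. Z1 = {0, 2, 4, 7, 8}; fixed.
Sat(EG ((r | p) | (AG (r -> (AX q))))) = {0, 2, 4, 7, 8}
|Sat(EG ((r | p) | (AG (r -> (AX q)))))| = |{0, 2, 4, 7, 8}| = 5.

5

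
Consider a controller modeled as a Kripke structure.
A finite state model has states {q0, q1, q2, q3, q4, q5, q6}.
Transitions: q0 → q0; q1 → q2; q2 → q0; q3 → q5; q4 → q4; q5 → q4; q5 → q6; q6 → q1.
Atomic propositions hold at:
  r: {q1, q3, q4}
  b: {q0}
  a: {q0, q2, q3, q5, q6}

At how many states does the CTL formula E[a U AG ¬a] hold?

Sat(¬a) = {q1, q4}
AG ¬a: greatest fixpoint, start Z0 = {q1, q4}, keep only states in Sat with every successor in Z. Z1 = {q4}; fixed.
Sat(AG ¬a) = {q4}
E[a U AG ¬a]: least fixpoint, start Z0 = Sat(AG ¬a) = {q4}, add states in Sat(a) with some successor in Z. Z1 = {q4, q5}; Z2 = {q3, q4, q5}; fixed.
Sat(E[a U AG ¬a]) = {q3, q4, q5}
|Sat(E[a U AG ¬a])| = |{q3, q4, q5}| = 3.

3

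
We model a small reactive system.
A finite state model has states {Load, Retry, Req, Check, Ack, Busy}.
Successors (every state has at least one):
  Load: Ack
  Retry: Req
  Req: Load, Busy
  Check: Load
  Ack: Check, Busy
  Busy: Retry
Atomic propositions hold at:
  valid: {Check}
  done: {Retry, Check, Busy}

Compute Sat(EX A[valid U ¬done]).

{Load, Retry, Req, Check, Ack}

Sat(¬done) = {Load, Req, Ack}
A[valid U ¬done]: least fixpoint, start Z0 = Sat(¬done) = {Load, Req, Ack}, add states in Sat(valid) with every successor in Z. Z1 = {Load, Req, Check, Ack}; fixed.
Sat(A[valid U ¬done]) = {Load, Req, Check, Ack}
Sat(EX A[valid U ¬done]) = {s : some successor in {Load, Req, Check, Ack}} = {Load, Retry, Req, Check, Ack}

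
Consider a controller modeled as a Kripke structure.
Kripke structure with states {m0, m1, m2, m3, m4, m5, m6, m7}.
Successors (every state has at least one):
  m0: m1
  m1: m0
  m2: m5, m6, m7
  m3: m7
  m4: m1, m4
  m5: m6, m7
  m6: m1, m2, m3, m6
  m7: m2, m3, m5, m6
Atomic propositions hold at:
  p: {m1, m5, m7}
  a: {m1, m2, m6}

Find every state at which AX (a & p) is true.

Sat(a & p) = {m1}
Sat(AX (a & p)) = {s : every successor in {m1}} = {m0}

{m0}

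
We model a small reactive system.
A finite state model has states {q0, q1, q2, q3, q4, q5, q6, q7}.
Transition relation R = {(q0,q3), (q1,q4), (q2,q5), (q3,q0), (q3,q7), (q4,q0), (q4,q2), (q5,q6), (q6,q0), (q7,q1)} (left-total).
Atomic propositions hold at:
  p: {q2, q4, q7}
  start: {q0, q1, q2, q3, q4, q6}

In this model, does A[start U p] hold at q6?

No

A[start U p]: least fixpoint, start Z0 = Sat(p) = {q2, q4, q7}, add states in Sat(start) with every successor in Z. Z1 = {q1, q2, q4, q7}; fixed.
Sat(A[start U p]) = {q1, q2, q4, q7}
q6 ∉ Sat(A[start U p]) = {q1, q2, q4, q7}, so the formula does not hold at q6.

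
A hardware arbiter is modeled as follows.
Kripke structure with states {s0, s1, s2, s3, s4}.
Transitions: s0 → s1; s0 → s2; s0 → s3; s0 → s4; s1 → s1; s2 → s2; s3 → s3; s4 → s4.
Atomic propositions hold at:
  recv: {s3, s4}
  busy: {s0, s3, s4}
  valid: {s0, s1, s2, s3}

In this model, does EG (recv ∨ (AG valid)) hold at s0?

AG valid: greatest fixpoint, start Z0 = {s0, s1, s2, s3}, keep only states in Sat with every successor in Z. Z1 = {s1, s2, s3}; fixed.
Sat(AG valid) = {s1, s2, s3}
Sat(recv ∨ (AG valid)) = {s1, s2, s3, s4}
EG (recv ∨ (AG valid)): greatest fixpoint, start Z0 = {s1, s2, s3, s4}, keep only states in Sat with some successor in Z. Already a fixed point.
Sat(EG (recv ∨ (AG valid))) = {s1, s2, s3, s4}
s0 ∉ Sat(EG (recv ∨ (AG valid))) = {s1, s2, s3, s4}, so the formula does not hold at s0.

No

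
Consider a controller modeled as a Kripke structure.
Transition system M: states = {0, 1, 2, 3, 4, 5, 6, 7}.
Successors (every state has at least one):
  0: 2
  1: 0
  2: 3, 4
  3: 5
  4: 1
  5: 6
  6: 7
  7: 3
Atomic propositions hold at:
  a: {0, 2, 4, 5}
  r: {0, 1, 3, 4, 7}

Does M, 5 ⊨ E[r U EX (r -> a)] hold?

Yes

Sat(r -> a) = {0, 2, 4, 5, 6}
Sat(EX (r -> a)) = {s : some successor in {0, 2, 4, 5, 6}} = {0, 1, 2, 3, 5}
E[r U EX (r -> a)]: least fixpoint, start Z0 = Sat(EX (r -> a)) = {0, 1, 2, 3, 5}, add states in Sat(r) with some successor in Z. Z1 = {0, 1, 2, 3, 4, 5, 7}; fixed.
Sat(E[r U EX (r -> a)]) = {0, 1, 2, 3, 4, 5, 7}
5 ∈ Sat(E[r U EX (r -> a)]) = {0, 1, 2, 3, 4, 5, 7}, so the formula holds at 5.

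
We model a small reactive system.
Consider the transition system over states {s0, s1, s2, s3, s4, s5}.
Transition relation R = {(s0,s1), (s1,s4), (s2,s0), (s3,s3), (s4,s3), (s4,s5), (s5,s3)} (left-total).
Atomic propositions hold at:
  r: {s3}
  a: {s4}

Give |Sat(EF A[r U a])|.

4

A[r U a]: least fixpoint, start Z0 = Sat(a) = {s4}, add states in Sat(r) with every successor in Z. Already a fixed point.
Sat(A[r U a]) = {s4}
EF A[r U a]: least fixpoint, start Z0 = {s4}, add states with some successor in Z. Z1 = {s1, s4}; Z2 = {s0, s1, s4}; Z3 = {s0, s1, s2, s4}; fixed.
Sat(EF A[r U a]) = {s0, s1, s2, s4}
|Sat(EF A[r U a])| = |{s0, s1, s2, s4}| = 4.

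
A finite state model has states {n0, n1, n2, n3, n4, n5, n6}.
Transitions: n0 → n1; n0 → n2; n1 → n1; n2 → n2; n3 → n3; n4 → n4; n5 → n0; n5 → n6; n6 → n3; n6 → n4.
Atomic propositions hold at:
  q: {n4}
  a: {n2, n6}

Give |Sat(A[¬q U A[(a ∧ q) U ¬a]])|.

6

Sat(¬q) = {n0, n1, n2, n3, n5, n6}
Sat(a ∧ q) = ∅
Sat(¬a) = {n0, n1, n3, n4, n5}
A[(a ∧ q) U ¬a]: least fixpoint, start Z0 = Sat(¬a) = {n0, n1, n3, n4, n5}, add states in Sat(a ∧ q) with every successor in Z. Already a fixed point.
Sat(A[(a ∧ q) U ¬a]) = {n0, n1, n3, n4, n5}
A[¬q U A[(a ∧ q) U ¬a]]: least fixpoint, start Z0 = Sat(A[(a ∧ q) U ¬a]) = {n0, n1, n3, n4, n5}, add states in Sat(¬q) with every successor in Z. Z1 = {n0, n1, n3, n4, n5, n6}; fixed.
Sat(A[¬q U A[(a ∧ q) U ¬a]]) = {n0, n1, n3, n4, n5, n6}
|Sat(A[¬q U A[(a ∧ q) U ¬a]])| = |{n0, n1, n3, n4, n5, n6}| = 6.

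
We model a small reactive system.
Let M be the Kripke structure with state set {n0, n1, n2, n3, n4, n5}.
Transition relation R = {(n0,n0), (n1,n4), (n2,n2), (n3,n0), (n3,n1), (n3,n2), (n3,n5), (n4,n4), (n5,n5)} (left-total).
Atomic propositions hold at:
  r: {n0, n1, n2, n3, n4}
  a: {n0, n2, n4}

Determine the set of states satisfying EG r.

EG r: greatest fixpoint, start Z0 = {n0, n1, n2, n3, n4}, keep only states in Sat with some successor in Z. Already a fixed point.
Sat(EG r) = {n0, n1, n2, n3, n4}

{n0, n1, n2, n3, n4}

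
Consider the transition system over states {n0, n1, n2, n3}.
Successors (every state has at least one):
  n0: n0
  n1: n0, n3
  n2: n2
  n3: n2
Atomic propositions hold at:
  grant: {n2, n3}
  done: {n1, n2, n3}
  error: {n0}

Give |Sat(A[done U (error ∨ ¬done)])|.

Sat(¬done) = {n0}
Sat(error ∨ ¬done) = {n0}
A[done U (error ∨ ¬done)]: least fixpoint, start Z0 = Sat((error ∨ ¬done)) = {n0}, add states in Sat(done) with every successor in Z. Already a fixed point.
Sat(A[done U (error ∨ ¬done)]) = {n0}
|Sat(A[done U (error ∨ ¬done)])| = |{n0}| = 1.

1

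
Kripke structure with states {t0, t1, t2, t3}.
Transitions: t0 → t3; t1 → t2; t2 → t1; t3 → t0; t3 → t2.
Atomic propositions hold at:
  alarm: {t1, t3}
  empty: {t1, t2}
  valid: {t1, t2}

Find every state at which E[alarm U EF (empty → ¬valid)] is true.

{t0, t3}

Sat(¬valid) = {t0, t3}
Sat(empty → ¬valid) = {t0, t3}
EF (empty → ¬valid): least fixpoint, start Z0 = {t0, t3}, add states with some successor in Z. Already a fixed point.
Sat(EF (empty → ¬valid)) = {t0, t3}
E[alarm U EF (empty → ¬valid)]: least fixpoint, start Z0 = Sat(EF (empty → ¬valid)) = {t0, t3}, add states in Sat(alarm) with some successor in Z. Already a fixed point.
Sat(E[alarm U EF (empty → ¬valid)]) = {t0, t3}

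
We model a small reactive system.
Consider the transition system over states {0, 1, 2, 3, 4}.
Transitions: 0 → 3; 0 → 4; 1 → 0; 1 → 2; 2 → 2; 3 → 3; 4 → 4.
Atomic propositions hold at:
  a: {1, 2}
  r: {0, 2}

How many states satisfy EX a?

2

Sat(EX a) = {s : some successor in {1, 2}} = {1, 2}
|Sat(EX a)| = |{1, 2}| = 2.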